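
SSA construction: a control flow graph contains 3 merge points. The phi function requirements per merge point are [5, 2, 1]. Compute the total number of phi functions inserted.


Total phi functions = sum of phi functions at each join node
= 5 + 2 + 1 = 8

8


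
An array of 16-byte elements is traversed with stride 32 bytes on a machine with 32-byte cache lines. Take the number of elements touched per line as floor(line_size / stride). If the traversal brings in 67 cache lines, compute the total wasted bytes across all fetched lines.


Elements per line = floor(32 / 32) = 1
Bytes used per line = 1 * 16 = 16
Wasted per line = 32 - 16 = 16
Total wasted = 16 * 67 = 1072

1072


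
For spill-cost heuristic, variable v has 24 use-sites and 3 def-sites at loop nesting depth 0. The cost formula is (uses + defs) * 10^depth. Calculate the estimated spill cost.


uses + defs = 24 + 3 = 27
10^0 = 1
Spill cost = 27 * 1 = 27

27


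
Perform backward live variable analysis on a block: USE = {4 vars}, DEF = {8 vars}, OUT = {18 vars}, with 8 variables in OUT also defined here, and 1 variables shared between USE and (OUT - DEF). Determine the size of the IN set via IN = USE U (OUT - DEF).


OUT - DEF: 18 - 8 = 10
|IN| = |USE| + |OUT - DEF| - |USE ∩ (OUT - DEF)| = 4 + 10 - 1 = 13

13


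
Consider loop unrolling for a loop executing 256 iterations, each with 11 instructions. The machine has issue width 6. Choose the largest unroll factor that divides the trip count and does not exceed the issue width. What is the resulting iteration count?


Largest divisor of 256 <= 6 is 4
New iterations = 256 / 4 = 64

64


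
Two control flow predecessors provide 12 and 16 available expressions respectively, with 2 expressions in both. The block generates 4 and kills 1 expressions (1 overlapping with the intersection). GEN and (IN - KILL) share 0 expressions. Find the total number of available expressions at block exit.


IN = intersection of predecessors = 2
IN - KILL = 2 - 1 = 1
|OUT| = |GEN| + |IN - KILL| - |GEN ∩ (IN - KILL)| = 4 + 1 - 0 = 5

5


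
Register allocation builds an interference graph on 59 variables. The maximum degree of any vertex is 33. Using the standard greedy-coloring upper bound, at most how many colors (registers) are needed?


Greedy coloring never needs more than (max_degree + 1) colors: when coloring a vertex, at most max_degree neighbors are already colored.
Upper bound = 33 + 1 = 34

34


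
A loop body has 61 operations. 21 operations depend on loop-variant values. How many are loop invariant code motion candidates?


Invariant candidates = total - loop-dependent
= 61 - 21 = 40

40


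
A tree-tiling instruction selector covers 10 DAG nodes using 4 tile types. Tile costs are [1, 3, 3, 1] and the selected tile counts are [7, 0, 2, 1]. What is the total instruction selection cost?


Total cost = sum(count_i * cost_i)
= 7*1 + 0*3 + 2*3 + 1*1
= 14

14


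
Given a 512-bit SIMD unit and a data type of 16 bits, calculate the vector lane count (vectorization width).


Width = SIMD bits / data type bits
= 512 / 16 = 32

32


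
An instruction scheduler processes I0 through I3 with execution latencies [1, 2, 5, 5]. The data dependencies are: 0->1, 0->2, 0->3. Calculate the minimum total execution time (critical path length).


Compute longest path through dependency graph: dist(Ik) = max over predecessors of dist + latency(Ik).
dist(I0) = latency 1 = 1
dist(I1) = dist(I0) + 2 = 1 + 2 = 3
dist(I2) = dist(I0) + 5 = 1 + 5 = 6
dist(I3) = dist(I0) + 5 = 1 + 5 = 6
Critical path = max dist = 6

6


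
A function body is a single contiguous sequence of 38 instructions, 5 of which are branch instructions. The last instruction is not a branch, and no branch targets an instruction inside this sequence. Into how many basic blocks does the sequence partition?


With no in-sequence branch targets, the leaders are the first instruction plus the instruction after each branch.
Number of basic blocks = branches + 1
= 5 + 1 = 6

6


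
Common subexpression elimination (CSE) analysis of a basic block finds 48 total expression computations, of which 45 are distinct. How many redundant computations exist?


CSE count = total expressions - unique expressions
= 48 - 45 = 3

3


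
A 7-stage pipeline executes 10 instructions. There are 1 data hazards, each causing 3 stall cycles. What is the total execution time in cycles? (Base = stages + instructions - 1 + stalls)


Base cycles = 7 + 10 - 1 = 16
Total stalls = 1 * 3 = 3
Total = 16 + 3 = 19

19


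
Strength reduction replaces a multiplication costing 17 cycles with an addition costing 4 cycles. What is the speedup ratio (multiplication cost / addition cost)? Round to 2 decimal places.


Ratio = mult_cost / add_cost = 17 / 4 = 4.25

4.25


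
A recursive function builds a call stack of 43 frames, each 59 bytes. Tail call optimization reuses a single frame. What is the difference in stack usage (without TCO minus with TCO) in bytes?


Without TCO: 43 * 59 = 2537 bytes
With TCO: reuse 1 frame = 59 bytes
Savings = 2537 - 59 = 2478

2478


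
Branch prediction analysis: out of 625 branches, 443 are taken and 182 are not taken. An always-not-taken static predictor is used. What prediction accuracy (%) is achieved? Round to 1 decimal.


Predictor: always-not-taken
Correct predictions = 182
Accuracy = 182 / 625 * 100 = 29.1%

29.1


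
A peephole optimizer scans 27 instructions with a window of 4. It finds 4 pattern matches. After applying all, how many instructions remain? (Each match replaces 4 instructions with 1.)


Each match removes 3 instructions.
Total removed = 4 * 3 = 12
Remaining = 27 - 12 = 15

15


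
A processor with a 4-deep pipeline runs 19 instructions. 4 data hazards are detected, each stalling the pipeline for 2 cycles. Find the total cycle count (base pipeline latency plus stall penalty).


Base cycles = 4 + 19 - 1 = 22
Total stalls = 4 * 2 = 8
Total = 22 + 8 = 30

30


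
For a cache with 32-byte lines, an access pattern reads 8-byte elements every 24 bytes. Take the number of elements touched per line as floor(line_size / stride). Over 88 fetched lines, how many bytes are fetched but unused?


Elements per line = floor(32 / 24) = 1
Bytes used per line = 1 * 8 = 8
Wasted per line = 32 - 8 = 24
Total wasted = 24 * 88 = 2112

2112


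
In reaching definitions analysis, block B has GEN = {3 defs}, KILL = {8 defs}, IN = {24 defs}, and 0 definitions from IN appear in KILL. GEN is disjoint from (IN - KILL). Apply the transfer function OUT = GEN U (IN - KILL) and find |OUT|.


IN - KILL: 24 - 0 = 24 surviving definitions
OUT = GEN + surviving = 3 + 24 = 27

27


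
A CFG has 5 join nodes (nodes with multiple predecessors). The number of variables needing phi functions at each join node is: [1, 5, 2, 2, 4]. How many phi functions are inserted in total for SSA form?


Total phi functions = sum of phi functions at each join node
= 1 + 5 + 2 + 2 + 4 = 14

14


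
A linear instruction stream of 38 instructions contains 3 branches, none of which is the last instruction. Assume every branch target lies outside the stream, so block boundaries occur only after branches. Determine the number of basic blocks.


With no in-sequence branch targets, the leaders are the first instruction plus the instruction after each branch.
Number of basic blocks = branches + 1
= 3 + 1 = 4

4


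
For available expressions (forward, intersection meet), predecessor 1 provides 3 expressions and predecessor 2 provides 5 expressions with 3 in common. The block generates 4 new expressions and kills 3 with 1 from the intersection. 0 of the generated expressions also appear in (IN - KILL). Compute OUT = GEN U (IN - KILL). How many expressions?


IN = intersection of predecessors = 3
IN - KILL = 3 - 1 = 2
|OUT| = |GEN| + |IN - KILL| - |GEN ∩ (IN - KILL)| = 4 + 2 - 0 = 6

6


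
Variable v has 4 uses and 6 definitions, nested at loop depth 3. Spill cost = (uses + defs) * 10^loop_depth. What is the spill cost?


uses + defs = 4 + 6 = 10
10^3 = 1000
Spill cost = 10 * 1000 = 10000

10000


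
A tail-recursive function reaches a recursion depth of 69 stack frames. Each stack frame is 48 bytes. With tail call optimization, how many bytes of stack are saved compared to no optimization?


Without TCO: 69 * 48 = 3312 bytes
With TCO: reuse 1 frame = 48 bytes
Savings = 3312 - 48 = 3264

3264


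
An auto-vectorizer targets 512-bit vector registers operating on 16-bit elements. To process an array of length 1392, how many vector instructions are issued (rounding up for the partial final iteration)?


Width = 512 / 16 = 32 elements per vector op
Iterations = ceil(1392 / 32) = 44

44


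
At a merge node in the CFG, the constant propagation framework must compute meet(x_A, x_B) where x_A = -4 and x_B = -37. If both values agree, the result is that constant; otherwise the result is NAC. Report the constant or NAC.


Meet operation: if both paths give the same constant, result is that constant; if they differ, result is NAC (not-a-constant).
Path A: -4, Path B: -37 -> differ
Result: not-a-constant -> NAC

NAC


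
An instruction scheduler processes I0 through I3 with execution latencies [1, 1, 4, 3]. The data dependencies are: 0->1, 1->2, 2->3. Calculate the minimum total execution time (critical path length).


Compute longest path through dependency graph: dist(Ik) = max over predecessors of dist + latency(Ik).
dist(I0) = latency 1 = 1
dist(I1) = dist(I0) + 1 = 1 + 1 = 2
dist(I2) = dist(I1) + 4 = 2 + 4 = 6
dist(I3) = dist(I2) + 3 = 6 + 3 = 9
Critical path = max dist = 9

9


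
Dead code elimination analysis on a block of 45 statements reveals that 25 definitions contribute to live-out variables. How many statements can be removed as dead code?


Dead code = total statements - live definitions
= 45 - 25 = 20

20


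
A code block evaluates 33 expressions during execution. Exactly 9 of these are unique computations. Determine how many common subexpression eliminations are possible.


CSE count = total expressions - unique expressions
= 33 - 9 = 24

24


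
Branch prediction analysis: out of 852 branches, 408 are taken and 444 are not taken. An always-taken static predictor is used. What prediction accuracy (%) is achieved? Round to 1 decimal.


Predictor: always-taken
Correct predictions = 408
Accuracy = 408 / 852 * 100 = 47.9%

47.9


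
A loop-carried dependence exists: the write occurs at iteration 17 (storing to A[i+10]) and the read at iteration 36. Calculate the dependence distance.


Distance = read iteration - write iteration
= 36 - 17 = 19

19


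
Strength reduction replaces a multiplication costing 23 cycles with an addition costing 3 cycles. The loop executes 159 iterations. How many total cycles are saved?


Per-iteration saving = 23 - 3 = 20
Total saved = 159 * 20 = 3180

3180


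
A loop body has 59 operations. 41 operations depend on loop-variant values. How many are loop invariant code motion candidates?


Invariant candidates = total - loop-dependent
= 59 - 41 = 18

18


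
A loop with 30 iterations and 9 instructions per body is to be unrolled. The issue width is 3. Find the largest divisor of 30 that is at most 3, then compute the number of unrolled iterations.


Largest divisor of 30 <= 3 is 3
New iterations = 30 / 3 = 10

10


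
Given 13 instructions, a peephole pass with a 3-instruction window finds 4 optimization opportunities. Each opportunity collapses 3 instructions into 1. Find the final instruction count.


Each match removes 2 instructions.
Total removed = 4 * 2 = 8
Remaining = 13 - 8 = 5

5


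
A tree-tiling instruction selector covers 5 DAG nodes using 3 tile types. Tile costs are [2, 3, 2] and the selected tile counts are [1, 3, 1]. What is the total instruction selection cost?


Total cost = sum(count_i * cost_i)
= 1*2 + 3*3 + 1*2
= 13

13


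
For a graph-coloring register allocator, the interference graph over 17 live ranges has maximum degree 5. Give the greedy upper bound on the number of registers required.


Greedy coloring never needs more than (max_degree + 1) colors: when coloring a vertex, at most max_degree neighbors are already colored.
Upper bound = 5 + 1 = 6

6


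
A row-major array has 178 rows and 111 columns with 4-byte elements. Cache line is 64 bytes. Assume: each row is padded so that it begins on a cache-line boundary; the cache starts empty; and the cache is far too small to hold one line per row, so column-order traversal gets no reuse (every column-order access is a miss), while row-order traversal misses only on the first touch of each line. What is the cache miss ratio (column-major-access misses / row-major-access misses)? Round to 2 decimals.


Each row occupies 111 * 4 = 444 bytes and starts on a line boundary, so it spans ceil(444 / 64) = 7 cache lines.
Row-major traversal misses (one per line touched): 178 * ceil(111 * 4 / 64) = 1246
Column-major traversal misses (no reuse, every access misses): 178 * 111 = 19758
Ratio = 19758 / 1246 = 15.86

15.86


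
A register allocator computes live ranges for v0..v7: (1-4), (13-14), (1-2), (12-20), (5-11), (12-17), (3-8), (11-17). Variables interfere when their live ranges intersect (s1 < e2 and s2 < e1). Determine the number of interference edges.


Check all pairs for overlapping intervals.
Two intervals (s1,e1) and (s2,e2) overlap if s1 < e2 and s2 < e1.
v0 (1-4) vs v1..v7: overlaps v2, v6 -> 2
v1 (13-14) vs v2..v7: overlaps v3, v5, v7 -> 3
v2 (1-2) vs v3..v7: overlaps none -> 0
v3 (12-20) vs v4..v7: overlaps v5, v7 -> 2
v4 (5-11) vs v5..v7: overlaps v6 -> 1
v5 (12-17) vs v6..v7: overlaps v7 -> 1
v6 (3-8) vs v7: overlaps none -> 0
Total overlapping pairs = 2 + 3 + 0 + 2 + 1 + 1 + 0 = 9

9


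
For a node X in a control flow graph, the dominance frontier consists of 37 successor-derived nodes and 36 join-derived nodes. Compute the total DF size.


DF(X) = direct successor contributions + join point contributions
= 37 + 36 = 73

73


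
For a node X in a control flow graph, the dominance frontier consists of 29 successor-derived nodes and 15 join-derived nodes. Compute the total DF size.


DF(X) = direct successor contributions + join point contributions
= 29 + 15 = 44

44


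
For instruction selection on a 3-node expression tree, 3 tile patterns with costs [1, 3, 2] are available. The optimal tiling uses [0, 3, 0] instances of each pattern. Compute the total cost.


Total cost = sum(count_i * cost_i)
= 0*1 + 3*3 + 0*2
= 9

9


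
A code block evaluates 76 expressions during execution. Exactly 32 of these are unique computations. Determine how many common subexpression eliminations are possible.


CSE count = total expressions - unique expressions
= 76 - 32 = 44

44


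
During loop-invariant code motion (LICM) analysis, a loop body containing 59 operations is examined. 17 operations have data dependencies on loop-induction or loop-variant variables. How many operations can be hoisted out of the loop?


Invariant candidates = total - loop-dependent
= 59 - 17 = 42

42


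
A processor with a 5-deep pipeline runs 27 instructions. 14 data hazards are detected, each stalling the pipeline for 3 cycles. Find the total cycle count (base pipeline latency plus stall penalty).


Base cycles = 5 + 27 - 1 = 31
Total stalls = 14 * 3 = 42
Total = 31 + 42 = 73

73


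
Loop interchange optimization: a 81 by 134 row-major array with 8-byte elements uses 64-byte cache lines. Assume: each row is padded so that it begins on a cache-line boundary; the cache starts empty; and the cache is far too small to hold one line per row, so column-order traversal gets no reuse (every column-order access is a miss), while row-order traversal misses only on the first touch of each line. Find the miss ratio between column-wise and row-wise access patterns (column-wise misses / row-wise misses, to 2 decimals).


Each row occupies 134 * 8 = 1072 bytes and starts on a line boundary, so it spans ceil(1072 / 64) = 17 cache lines.
Row-major traversal misses (one per line touched): 81 * ceil(134 * 8 / 64) = 1377
Column-major traversal misses (no reuse, every access misses): 81 * 134 = 10854
Ratio = 10854 / 1377 = 7.88

7.88


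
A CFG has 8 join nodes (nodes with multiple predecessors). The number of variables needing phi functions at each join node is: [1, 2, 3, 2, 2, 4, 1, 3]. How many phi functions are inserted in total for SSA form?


Total phi functions = sum of phi functions at each join node
= 1 + 2 + 3 + 2 + 2 + 4 + 1 + 3 = 18

18


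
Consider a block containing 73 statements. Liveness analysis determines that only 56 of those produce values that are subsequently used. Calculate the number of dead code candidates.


Dead code = total statements - live definitions
= 73 - 56 = 17

17


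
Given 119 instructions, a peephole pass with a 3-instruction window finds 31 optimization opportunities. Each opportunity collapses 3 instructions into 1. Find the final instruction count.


Each match removes 2 instructions.
Total removed = 31 * 2 = 62
Remaining = 119 - 62 = 57

57


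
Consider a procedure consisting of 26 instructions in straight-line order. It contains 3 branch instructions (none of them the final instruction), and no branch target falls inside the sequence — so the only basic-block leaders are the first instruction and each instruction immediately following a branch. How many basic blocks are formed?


With no in-sequence branch targets, the leaders are the first instruction plus the instruction after each branch.
Number of basic blocks = branches + 1
= 3 + 1 = 4

4


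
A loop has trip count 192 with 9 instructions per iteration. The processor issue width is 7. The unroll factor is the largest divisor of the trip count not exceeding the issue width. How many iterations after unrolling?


Largest divisor of 192 <= 7 is 6
New iterations = 192 / 6 = 32

32


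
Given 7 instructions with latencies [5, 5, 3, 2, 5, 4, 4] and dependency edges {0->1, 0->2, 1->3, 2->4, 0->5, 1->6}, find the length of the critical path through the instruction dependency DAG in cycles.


Compute longest path through dependency graph: dist(Ik) = max over predecessors of dist + latency(Ik).
dist(I0) = latency 5 = 5
dist(I1) = dist(I0) + 5 = 5 + 5 = 10
dist(I2) = dist(I0) + 3 = 5 + 3 = 8
dist(I3) = dist(I1) + 2 = 10 + 2 = 12
dist(I4) = dist(I2) + 5 = 8 + 5 = 13
dist(I5) = dist(I0) + 4 = 5 + 4 = 9
dist(I6) = dist(I1) + 4 = 10 + 4 = 14
Critical path = max dist = 14

14


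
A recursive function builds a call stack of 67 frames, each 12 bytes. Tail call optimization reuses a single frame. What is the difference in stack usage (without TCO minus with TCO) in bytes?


Without TCO: 67 * 12 = 804 bytes
With TCO: reuse 1 frame = 12 bytes
Savings = 804 - 12 = 792

792


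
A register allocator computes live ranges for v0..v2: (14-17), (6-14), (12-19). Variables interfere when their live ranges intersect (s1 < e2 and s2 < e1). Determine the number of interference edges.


Check all pairs for overlapping intervals.
Two intervals (s1,e1) and (s2,e2) overlap if s1 < e2 and s2 < e1.
v0 (14-17) vs v1..v2: overlaps v2 -> 1
v1 (6-14) vs v2: overlaps v2 -> 1
Total overlapping pairs = 1 + 1 = 2

2


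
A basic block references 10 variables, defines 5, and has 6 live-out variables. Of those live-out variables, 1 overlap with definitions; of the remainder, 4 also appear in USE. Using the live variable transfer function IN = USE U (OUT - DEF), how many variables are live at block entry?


OUT - DEF: 6 - 1 = 5
|IN| = |USE| + |OUT - DEF| - |USE ∩ (OUT - DEF)| = 10 + 5 - 4 = 11

11


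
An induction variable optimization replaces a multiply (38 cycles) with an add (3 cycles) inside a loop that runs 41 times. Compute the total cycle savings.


Per-iteration saving = 38 - 3 = 35
Total saved = 41 * 35 = 1435

1435


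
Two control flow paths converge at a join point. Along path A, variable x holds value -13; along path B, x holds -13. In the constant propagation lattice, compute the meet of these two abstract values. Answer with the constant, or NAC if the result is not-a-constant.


Meet operation: if both paths give the same constant, result is that constant; if they differ, result is NAC (not-a-constant).
Path A: -13, Path B: -13 -> equal
Result: constant -> -13

-13


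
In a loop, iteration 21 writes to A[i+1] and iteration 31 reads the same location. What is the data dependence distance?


Distance = read iteration - write iteration
= 31 - 21 = 10

10


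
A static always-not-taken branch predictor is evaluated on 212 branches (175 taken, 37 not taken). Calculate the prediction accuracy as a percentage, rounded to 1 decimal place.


Predictor: always-not-taken
Correct predictions = 37
Accuracy = 37 / 212 * 100 = 17.5%

17.5


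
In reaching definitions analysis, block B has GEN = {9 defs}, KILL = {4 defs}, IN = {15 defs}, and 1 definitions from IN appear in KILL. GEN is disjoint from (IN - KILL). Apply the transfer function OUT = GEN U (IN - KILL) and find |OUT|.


IN - KILL: 15 - 1 = 14 surviving definitions
OUT = GEN + surviving = 9 + 14 = 23

23


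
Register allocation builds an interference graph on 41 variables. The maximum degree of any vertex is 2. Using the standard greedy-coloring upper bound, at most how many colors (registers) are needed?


Greedy coloring never needs more than (max_degree + 1) colors: when coloring a vertex, at most max_degree neighbors are already colored.
Upper bound = 2 + 1 = 3

3


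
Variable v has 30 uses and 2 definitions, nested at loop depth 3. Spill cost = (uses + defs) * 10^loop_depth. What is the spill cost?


uses + defs = 30 + 2 = 32
10^3 = 1000
Spill cost = 32 * 1000 = 32000

32000


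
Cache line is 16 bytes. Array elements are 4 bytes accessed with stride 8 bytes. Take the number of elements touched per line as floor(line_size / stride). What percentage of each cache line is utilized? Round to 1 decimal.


Elements per cache line = floor(16 / 8) = 2
Bytes used = 2 * 4 = 8
Utilization = 8 / 16 * 100 = 50.0%

50.0


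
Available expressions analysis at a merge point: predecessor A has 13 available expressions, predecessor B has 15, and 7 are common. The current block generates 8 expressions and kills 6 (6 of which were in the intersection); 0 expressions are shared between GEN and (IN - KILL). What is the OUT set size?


IN = intersection of predecessors = 7
IN - KILL = 7 - 6 = 1
|OUT| = |GEN| + |IN - KILL| - |GEN ∩ (IN - KILL)| = 8 + 1 - 0 = 9

9


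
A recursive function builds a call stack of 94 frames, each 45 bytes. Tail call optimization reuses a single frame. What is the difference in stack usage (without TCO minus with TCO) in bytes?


Without TCO: 94 * 45 = 4230 bytes
With TCO: reuse 1 frame = 45 bytes
Savings = 4230 - 45 = 4185

4185


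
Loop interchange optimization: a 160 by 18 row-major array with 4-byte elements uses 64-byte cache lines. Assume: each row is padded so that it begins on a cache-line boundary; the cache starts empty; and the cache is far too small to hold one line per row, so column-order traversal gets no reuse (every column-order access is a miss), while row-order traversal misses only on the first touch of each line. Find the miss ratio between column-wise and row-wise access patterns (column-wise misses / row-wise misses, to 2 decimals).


Each row occupies 18 * 4 = 72 bytes and starts on a line boundary, so it spans ceil(72 / 64) = 2 cache lines.
Row-major traversal misses (one per line touched): 160 * ceil(18 * 4 / 64) = 320
Column-major traversal misses (no reuse, every access misses): 160 * 18 = 2880
Ratio = 2880 / 320 = 9.0

9.0


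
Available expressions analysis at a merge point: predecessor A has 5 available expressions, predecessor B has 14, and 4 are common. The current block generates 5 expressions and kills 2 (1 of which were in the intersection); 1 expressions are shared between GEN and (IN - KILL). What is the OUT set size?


IN = intersection of predecessors = 4
IN - KILL = 4 - 1 = 3
|OUT| = |GEN| + |IN - KILL| - |GEN ∩ (IN - KILL)| = 5 + 3 - 1 = 7

7


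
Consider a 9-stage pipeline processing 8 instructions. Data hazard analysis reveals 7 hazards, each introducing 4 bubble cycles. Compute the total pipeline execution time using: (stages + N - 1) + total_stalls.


Base cycles = 9 + 8 - 1 = 16
Total stalls = 7 * 4 = 28
Total = 16 + 28 = 44

44


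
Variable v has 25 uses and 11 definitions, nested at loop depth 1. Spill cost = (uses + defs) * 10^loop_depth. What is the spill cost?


uses + defs = 25 + 11 = 36
10^1 = 10
Spill cost = 36 * 10 = 360

360


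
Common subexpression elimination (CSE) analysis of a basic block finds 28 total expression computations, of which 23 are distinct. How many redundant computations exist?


CSE count = total expressions - unique expressions
= 28 - 23 = 5

5


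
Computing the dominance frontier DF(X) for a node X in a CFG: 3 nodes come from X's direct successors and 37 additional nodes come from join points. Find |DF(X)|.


DF(X) = direct successor contributions + join point contributions
= 3 + 37 = 40

40


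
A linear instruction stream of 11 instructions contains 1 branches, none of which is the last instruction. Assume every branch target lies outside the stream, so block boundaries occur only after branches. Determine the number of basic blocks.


With no in-sequence branch targets, the leaders are the first instruction plus the instruction after each branch.
Number of basic blocks = branches + 1
= 1 + 1 = 2

2


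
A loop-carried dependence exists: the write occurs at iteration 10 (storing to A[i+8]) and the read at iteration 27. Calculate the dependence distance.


Distance = read iteration - write iteration
= 27 - 10 = 17

17


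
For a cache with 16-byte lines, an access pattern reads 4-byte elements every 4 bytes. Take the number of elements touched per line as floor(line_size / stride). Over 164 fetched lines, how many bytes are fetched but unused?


Elements per line = floor(16 / 4) = 4
Bytes used per line = 4 * 4 = 16
Wasted per line = 16 - 16 = 0
Total wasted = 0 * 164 = 0

0


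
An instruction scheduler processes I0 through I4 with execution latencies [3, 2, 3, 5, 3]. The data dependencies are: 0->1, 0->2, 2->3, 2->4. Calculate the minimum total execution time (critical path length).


Compute longest path through dependency graph: dist(Ik) = max over predecessors of dist + latency(Ik).
dist(I0) = latency 3 = 3
dist(I1) = dist(I0) + 2 = 3 + 2 = 5
dist(I2) = dist(I0) + 3 = 3 + 3 = 6
dist(I3) = dist(I2) + 5 = 6 + 5 = 11
dist(I4) = dist(I2) + 3 = 6 + 3 = 9
Critical path = max dist = 11

11


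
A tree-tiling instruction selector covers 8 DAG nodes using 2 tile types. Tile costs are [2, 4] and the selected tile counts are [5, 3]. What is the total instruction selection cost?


Total cost = sum(count_i * cost_i)
= 5*2 + 3*4
= 22

22


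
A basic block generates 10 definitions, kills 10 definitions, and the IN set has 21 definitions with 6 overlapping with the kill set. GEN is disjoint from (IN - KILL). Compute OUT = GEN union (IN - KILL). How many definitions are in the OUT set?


IN - KILL: 21 - 6 = 15 surviving definitions
OUT = GEN + surviving = 10 + 15 = 25

25


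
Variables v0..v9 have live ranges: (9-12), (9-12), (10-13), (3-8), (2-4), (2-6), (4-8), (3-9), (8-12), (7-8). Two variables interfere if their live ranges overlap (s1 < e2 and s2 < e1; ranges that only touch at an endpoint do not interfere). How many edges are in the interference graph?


Check all pairs for overlapping intervals.
Two intervals (s1,e1) and (s2,e2) overlap if s1 < e2 and s2 < e1.
v0 (9-12) vs v1..v9: overlaps v1, v2, v8 -> 3
v1 (9-12) vs v2..v9: overlaps v2, v8 -> 2
v2 (10-13) vs v3..v9: overlaps v8 -> 1
v3 (3-8) vs v4..v9: overlaps v4, v5, v6, v7, v9 -> 5
v4 (2-4) vs v5..v9: overlaps v5, v7 -> 2
v5 (2-6) vs v6..v9: overlaps v6, v7 -> 2
v6 (4-8) vs v7..v9: overlaps v7, v9 -> 2
v7 (3-9) vs v8..v9: overlaps v8, v9 -> 2
v8 (8-12) vs v9: overlaps none -> 0
Total overlapping pairs = 3 + 2 + 1 + 5 + 2 + 2 + 2 + 2 + 0 = 19

19


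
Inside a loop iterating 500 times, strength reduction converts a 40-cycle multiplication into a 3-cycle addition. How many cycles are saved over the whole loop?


Per-iteration saving = 40 - 3 = 37
Total saved = 500 * 37 = 18500

18500


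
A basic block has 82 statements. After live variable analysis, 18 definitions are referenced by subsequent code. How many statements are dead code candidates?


Dead code = total statements - live definitions
= 82 - 18 = 64

64


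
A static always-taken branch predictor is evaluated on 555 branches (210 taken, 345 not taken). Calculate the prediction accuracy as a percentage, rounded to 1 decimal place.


Predictor: always-taken
Correct predictions = 210
Accuracy = 210 / 555 * 100 = 37.8%

37.8


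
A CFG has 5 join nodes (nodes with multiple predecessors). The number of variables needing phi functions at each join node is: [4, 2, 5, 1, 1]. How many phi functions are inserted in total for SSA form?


Total phi functions = sum of phi functions at each join node
= 4 + 2 + 5 + 1 + 1 = 13

13


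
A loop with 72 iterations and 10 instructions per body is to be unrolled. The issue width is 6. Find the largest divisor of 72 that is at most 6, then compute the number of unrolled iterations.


Largest divisor of 72 <= 6 is 6
New iterations = 72 / 6 = 12

12


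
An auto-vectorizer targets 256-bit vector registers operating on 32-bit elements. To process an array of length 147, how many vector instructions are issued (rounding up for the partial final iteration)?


Width = 256 / 32 = 8 elements per vector op
Iterations = ceil(147 / 8) = 19

19


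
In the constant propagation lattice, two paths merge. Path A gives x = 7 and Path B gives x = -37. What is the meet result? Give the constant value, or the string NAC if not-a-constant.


Meet operation: if both paths give the same constant, result is that constant; if they differ, result is NAC (not-a-constant).
Path A: 7, Path B: -37 -> differ
Result: not-a-constant -> NAC

NAC


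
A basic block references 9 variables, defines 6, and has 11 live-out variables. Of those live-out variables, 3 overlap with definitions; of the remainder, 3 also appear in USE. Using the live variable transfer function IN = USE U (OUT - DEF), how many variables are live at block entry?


OUT - DEF: 11 - 3 = 8
|IN| = |USE| + |OUT - DEF| - |USE ∩ (OUT - DEF)| = 9 + 8 - 3 = 14

14


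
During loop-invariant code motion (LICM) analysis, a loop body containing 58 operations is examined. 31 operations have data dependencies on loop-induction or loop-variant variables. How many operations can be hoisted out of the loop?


Invariant candidates = total - loop-dependent
= 58 - 31 = 27

27


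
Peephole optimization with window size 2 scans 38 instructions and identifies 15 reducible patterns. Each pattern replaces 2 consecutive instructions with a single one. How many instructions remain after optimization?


Each match removes 1 instructions.
Total removed = 15 * 1 = 15
Remaining = 38 - 15 = 23

23


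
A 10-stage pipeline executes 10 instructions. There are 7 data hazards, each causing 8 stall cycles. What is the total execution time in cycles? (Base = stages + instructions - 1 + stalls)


Base cycles = 10 + 10 - 1 = 19
Total stalls = 7 * 8 = 56
Total = 19 + 56 = 75

75


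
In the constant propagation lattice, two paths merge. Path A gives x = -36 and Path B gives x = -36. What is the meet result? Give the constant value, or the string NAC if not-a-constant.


Meet operation: if both paths give the same constant, result is that constant; if they differ, result is NAC (not-a-constant).
Path A: -36, Path B: -36 -> equal
Result: constant -> -36

-36


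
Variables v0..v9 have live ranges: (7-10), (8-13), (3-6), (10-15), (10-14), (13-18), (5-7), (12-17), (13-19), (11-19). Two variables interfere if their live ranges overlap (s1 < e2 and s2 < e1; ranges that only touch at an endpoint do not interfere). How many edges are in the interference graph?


Check all pairs for overlapping intervals.
Two intervals (s1,e1) and (s2,e2) overlap if s1 < e2 and s2 < e1.
v0 (7-10) vs v1..v9: overlaps v1 -> 1
v1 (8-13) vs v2..v9: overlaps v3, v4, v7, v9 -> 4
v2 (3-6) vs v3..v9: overlaps v6 -> 1
v3 (10-15) vs v4..v9: overlaps v4, v5, v7, v8, v9 -> 5
v4 (10-14) vs v5..v9: overlaps v5, v7, v8, v9 -> 4
v5 (13-18) vs v6..v9: overlaps v7, v8, v9 -> 3
v6 (5-7) vs v7..v9: overlaps none -> 0
v7 (12-17) vs v8..v9: overlaps v8, v9 -> 2
v8 (13-19) vs v9: overlaps v9 -> 1
Total overlapping pairs = 1 + 4 + 1 + 5 + 4 + 3 + 0 + 2 + 1 = 21

21


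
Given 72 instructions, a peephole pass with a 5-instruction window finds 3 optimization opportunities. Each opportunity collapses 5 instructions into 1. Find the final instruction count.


Each match removes 4 instructions.
Total removed = 3 * 4 = 12
Remaining = 72 - 12 = 60

60


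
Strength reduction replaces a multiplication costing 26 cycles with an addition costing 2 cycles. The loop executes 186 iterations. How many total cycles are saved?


Per-iteration saving = 26 - 2 = 24
Total saved = 186 * 24 = 4464

4464


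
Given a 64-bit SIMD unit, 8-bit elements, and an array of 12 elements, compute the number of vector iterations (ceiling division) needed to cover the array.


Width = 64 / 8 = 8 elements per vector op
Iterations = ceil(12 / 8) = 2

2


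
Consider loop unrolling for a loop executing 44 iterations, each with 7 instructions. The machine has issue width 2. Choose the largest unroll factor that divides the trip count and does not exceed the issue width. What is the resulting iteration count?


Largest divisor of 44 <= 2 is 2
New iterations = 44 / 2 = 22

22


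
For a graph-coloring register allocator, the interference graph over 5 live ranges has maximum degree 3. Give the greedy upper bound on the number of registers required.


Greedy coloring never needs more than (max_degree + 1) colors: when coloring a vertex, at most max_degree neighbors are already colored.
Upper bound = 3 + 1 = 4

4


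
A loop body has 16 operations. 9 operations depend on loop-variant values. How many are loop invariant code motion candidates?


Invariant candidates = total - loop-dependent
= 16 - 9 = 7

7


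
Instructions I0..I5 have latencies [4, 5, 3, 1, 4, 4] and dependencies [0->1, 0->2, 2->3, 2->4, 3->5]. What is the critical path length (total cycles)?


Compute longest path through dependency graph: dist(Ik) = max over predecessors of dist + latency(Ik).
dist(I0) = latency 4 = 4
dist(I1) = dist(I0) + 5 = 4 + 5 = 9
dist(I2) = dist(I0) + 3 = 4 + 3 = 7
dist(I3) = dist(I2) + 1 = 7 + 1 = 8
dist(I4) = dist(I2) + 4 = 7 + 4 = 11
dist(I5) = dist(I3) + 4 = 8 + 4 = 12
Critical path = max dist = 12

12


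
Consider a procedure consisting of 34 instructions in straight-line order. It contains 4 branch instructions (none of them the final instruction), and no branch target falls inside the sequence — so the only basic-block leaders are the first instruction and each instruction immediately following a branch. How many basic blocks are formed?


With no in-sequence branch targets, the leaders are the first instruction plus the instruction after each branch.
Number of basic blocks = branches + 1
= 4 + 1 = 5

5


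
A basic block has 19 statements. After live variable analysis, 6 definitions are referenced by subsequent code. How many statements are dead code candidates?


Dead code = total statements - live definitions
= 19 - 6 = 13

13


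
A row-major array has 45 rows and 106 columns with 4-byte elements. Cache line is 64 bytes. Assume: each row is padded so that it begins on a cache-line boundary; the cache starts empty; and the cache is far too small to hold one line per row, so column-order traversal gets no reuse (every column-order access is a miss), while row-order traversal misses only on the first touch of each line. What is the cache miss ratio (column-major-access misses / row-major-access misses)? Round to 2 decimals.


Each row occupies 106 * 4 = 424 bytes and starts on a line boundary, so it spans ceil(424 / 64) = 7 cache lines.
Row-major traversal misses (one per line touched): 45 * ceil(106 * 4 / 64) = 315
Column-major traversal misses (no reuse, every access misses): 45 * 106 = 4770
Ratio = 4770 / 315 = 15.14

15.14


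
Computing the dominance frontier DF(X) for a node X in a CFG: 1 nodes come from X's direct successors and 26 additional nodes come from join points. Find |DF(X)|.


DF(X) = direct successor contributions + join point contributions
= 1 + 26 = 27

27


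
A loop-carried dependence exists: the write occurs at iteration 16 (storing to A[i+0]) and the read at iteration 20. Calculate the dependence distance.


Distance = read iteration - write iteration
= 20 - 16 = 4

4


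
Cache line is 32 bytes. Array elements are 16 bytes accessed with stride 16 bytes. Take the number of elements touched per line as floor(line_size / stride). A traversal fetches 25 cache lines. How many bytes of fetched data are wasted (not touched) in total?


Elements per line = floor(32 / 16) = 2
Bytes used per line = 2 * 16 = 32
Wasted per line = 32 - 32 = 0
Total wasted = 0 * 25 = 0

0


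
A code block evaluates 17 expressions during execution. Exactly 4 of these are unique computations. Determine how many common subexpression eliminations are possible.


CSE count = total expressions - unique expressions
= 17 - 4 = 13

13


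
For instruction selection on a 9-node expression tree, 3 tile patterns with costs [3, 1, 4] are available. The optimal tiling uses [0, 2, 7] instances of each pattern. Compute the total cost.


Total cost = sum(count_i * cost_i)
= 0*3 + 2*1 + 7*4
= 30

30


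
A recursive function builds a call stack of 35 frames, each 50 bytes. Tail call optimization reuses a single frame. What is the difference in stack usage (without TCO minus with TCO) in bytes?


Without TCO: 35 * 50 = 1750 bytes
With TCO: reuse 1 frame = 50 bytes
Savings = 1750 - 50 = 1700

1700


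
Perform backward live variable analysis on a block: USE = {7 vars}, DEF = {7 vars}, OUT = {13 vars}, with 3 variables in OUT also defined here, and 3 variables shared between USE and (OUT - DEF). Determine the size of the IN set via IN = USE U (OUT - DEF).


OUT - DEF: 13 - 3 = 10
|IN| = |USE| + |OUT - DEF| - |USE ∩ (OUT - DEF)| = 7 + 10 - 3 = 14

14


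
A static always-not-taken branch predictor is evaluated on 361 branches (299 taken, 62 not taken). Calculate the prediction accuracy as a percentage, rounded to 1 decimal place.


Predictor: always-not-taken
Correct predictions = 62
Accuracy = 62 / 361 * 100 = 17.2%

17.2


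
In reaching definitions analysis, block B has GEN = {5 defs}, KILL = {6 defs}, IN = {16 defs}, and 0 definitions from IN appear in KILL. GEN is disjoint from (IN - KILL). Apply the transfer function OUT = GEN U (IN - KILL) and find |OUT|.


IN - KILL: 16 - 0 = 16 surviving definitions
OUT = GEN + surviving = 5 + 16 = 21

21


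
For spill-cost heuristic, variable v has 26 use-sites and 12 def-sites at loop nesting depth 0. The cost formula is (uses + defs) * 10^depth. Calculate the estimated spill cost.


uses + defs = 26 + 12 = 38
10^0 = 1
Spill cost = 38 * 1 = 38

38


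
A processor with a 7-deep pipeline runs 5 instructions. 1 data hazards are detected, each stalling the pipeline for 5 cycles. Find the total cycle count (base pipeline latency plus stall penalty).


Base cycles = 7 + 5 - 1 = 11
Total stalls = 1 * 5 = 5
Total = 11 + 5 = 16

16


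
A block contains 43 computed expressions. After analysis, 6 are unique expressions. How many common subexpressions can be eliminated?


CSE count = total expressions - unique expressions
= 43 - 6 = 37

37
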